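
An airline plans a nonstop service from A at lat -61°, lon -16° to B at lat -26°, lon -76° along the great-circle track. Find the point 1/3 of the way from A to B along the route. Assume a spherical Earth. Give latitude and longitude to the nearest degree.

Convert each endpoint to a unit vector on the sphere (x = cos φ cos λ, y = cos φ sin λ, z = sin φ).
The central angle between the endpoints is δ = arccos(p₁·p₂) ≈ 0.926 rad (53.0°).
Interpolate at f = 1/3 with slerp weights a = sin((1−f)δ)/sin δ ≈ 0.724, b = sin(fδ)/sin δ ≈ 0.380.
p = a·p₁ + b·p₂ ≈ (0.420, -0.428, -0.800); φ = arcsin(p_z) ≈ -53.13°, λ = atan2(p_y, p_x) ≈ -45.55°.

≈ lat -53°, lon -46°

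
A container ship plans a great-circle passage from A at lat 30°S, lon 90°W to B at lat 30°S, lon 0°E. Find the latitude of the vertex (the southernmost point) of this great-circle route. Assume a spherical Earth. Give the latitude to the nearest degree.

The great circle lies in the plane with unit normal n̂ = (p₁ × p₂)/|p₁ × p₂|.
Here n̂_z ≈ +0.775; the vertex latitude is φ_max = arccos|n̂_z| ≈ 39.2°.

≈ 39°S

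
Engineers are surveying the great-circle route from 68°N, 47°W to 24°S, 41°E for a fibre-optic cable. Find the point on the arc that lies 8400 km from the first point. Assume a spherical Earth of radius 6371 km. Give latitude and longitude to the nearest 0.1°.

≈ 9.2°N, 27.2°E

Write both endpoints as unit vectors p₁, p₂ with components (cos φ cos λ, cos φ sin λ, sin φ).
The central angle between the endpoints is δ = arccos(p₁·p₂) ≈ 1.945 rad (111.4°). The total great-circle distance is δ·R ≈ 1.945 × 6371 ≈ 12389 km, so the target fraction is f = 8400/12389 ≈ 0.678.
Interpolate at f ≈ 0.678 with slerp weights a = sin((1−f)δ)/sin δ ≈ 0.629, b = sin(fδ)/sin δ ≈ 1.040.
p = a·p₁ + b·p₂ ≈ (0.878, 0.451, 0.161); φ = arcsin(p_z) ≈ 9.24°, λ = atan2(p_y, p_x) ≈ 27.19°.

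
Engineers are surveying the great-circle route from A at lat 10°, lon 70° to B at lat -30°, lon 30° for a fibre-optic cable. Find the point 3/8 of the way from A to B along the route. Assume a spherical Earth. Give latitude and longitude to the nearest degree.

≈ lat -5°, lon 56°

Write both endpoints as unit vectors p₁, p₂ with components (cos φ cos λ, cos φ sin λ, sin φ).
The central angle between the endpoints is δ = arccos(p₁·p₂) ≈ 0.969 rad (55.5°).
Interpolate at f = 3/8 with slerp weights a = sin((1−f)δ)/sin δ ≈ 0.691, b = sin(fδ)/sin δ ≈ 0.431.
p = a·p₁ + b·p₂ ≈ (0.556, 0.826, -0.096); φ = arcsin(p_z) ≈ -5.49°, λ = atan2(p_y, p_x) ≈ 56.05°.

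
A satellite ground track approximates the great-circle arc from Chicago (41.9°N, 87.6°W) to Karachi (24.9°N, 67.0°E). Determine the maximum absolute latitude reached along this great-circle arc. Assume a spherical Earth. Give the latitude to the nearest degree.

≈ 72°N

The great circle lies in the plane with unit normal n̂ = (p₁ × p₂)/|p₁ × p₂|.
Here n̂_z ≈ +0.307; the vertex latitude is φ_max = arccos|n̂_z| ≈ 72.1°.
Check via Clairaut: cos φ_max = |cos φ₁| · sin C = cos(41.9°)·sin(24.3°) ≈ 0.307, again giving ≈ 72.1°.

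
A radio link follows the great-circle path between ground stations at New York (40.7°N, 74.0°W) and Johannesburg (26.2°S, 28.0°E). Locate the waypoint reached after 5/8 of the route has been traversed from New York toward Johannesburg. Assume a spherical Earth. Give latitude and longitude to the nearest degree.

Write both endpoints as unit vectors p₁, p₂ with components (cos φ cos λ, cos φ sin λ, sin φ).
The central angle between the endpoints is δ = arccos(p₁·p₂) ≈ 2.015 rad (115.4°).
Interpolate at f = 5/8 with slerp weights a = sin((1−f)δ)/sin δ ≈ 0.759, b = sin(fδ)/sin δ ≈ 1.054.
p = a·p₁ + b·p₂ ≈ (0.994, -0.109, 0.030); φ = arcsin(p_z) ≈ 1.70°, λ = atan2(p_y, p_x) ≈ -6.28°.

≈ 2°N, 6°W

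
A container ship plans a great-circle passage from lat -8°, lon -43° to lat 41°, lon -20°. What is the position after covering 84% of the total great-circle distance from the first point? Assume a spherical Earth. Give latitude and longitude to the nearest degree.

Convert each endpoint to a unit vector on the sphere (x = cos φ cos λ, y = cos φ sin λ, z = sin φ).
The central angle between the endpoints is δ = arccos(p₁·p₂) ≈ 0.931 rad (53.4°).
Interpolate at f = 0.84 with slerp weights a = sin((1−f)δ)/sin δ ≈ 0.185, b = sin(fδ)/sin δ ≈ 0.879.
p = a·p₁ + b·p₂ ≈ (0.757, -0.352, 0.551); φ = arcsin(p_z) ≈ 33.41°, λ = atan2(p_y, p_x) ≈ -24.92°.

≈ lat 33°, lon -25°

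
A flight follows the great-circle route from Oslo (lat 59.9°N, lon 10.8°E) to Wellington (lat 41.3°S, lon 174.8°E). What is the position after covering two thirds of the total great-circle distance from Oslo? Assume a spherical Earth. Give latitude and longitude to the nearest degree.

≈ lat 9°N, lon 157°E

From cos δ = sin φ₁ sin φ₂ + cos φ₁ cos φ₂ cos Δλ, the central angle is δ ≈ 2.774 rad (158.9°).
Interpolate at f = 2/3 with slerp weights a = sin((1−f)δ)/sin δ ≈ 2.221, b = sin(fδ)/sin δ ≈ 2.675.
p = a·p₁ + b·p₂ ≈ (-0.907, 0.391, 0.156); φ = arcsin(p_z) ≈ 8.99°, λ = atan2(p_y, p_x) ≈ 156.69°.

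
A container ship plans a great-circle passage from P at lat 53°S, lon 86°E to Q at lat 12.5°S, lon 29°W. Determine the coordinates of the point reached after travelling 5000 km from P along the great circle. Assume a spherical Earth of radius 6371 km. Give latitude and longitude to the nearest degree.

Write both endpoints as unit vectors p₁, p₂ with components (cos φ cos λ, cos φ sin λ, sin φ).
The central angle between the endpoints is δ = arccos(p₁·p₂) ≈ 1.646 rad (94.3°). The total great-circle distance is δ·R ≈ 1.646 × 6371 ≈ 10489 km, so the target fraction is f = 5000/10489 ≈ 0.477.
Interpolate at f ≈ 0.477 with slerp weights a = sin((1−f)δ)/sin δ ≈ 0.761, b = sin(fδ)/sin δ ≈ 0.709.
p = a·p₁ + b·p₂ ≈ (0.637, 0.121, -0.761); φ = arcsin(p_z) ≈ -49.57°, λ = atan2(p_y, p_x) ≈ 10.79°.

≈ lat 50°S, lon 11°E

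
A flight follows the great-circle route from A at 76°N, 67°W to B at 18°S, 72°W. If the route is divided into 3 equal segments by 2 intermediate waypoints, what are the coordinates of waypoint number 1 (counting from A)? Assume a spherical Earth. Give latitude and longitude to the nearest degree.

Write both endpoints as unit vectors p₁, p₂ with components (cos φ cos λ, cos φ sin λ, sin φ).
The central angle between the endpoints is δ = arccos(p₁·p₂) ≈ 1.641 rad (94.1°).
Interpolate at f = 1/3 with slerp weights a = sin((1−f)δ)/sin δ ≈ 0.891, b = sin(fδ)/sin δ ≈ 0.522.
p = a·p₁ + b·p₂ ≈ (0.237, -0.670, 0.703); φ = arcsin(p_z) ≈ 44.68°, λ = atan2(p_y, p_x) ≈ -70.49°.

≈ 45°N, 70°W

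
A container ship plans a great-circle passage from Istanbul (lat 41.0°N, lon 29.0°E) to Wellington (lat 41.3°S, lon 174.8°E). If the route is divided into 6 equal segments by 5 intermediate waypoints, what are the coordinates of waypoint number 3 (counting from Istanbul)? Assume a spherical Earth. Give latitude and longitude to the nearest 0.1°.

≈ lat 0.5°S, lon 101.5°E

Write both endpoints as unit vectors p₁, p₂ with components (cos φ cos λ, cos φ sin λ, sin φ).
The central angle between the endpoints is δ = arccos(p₁·p₂) ≈ 2.695 rad (154.4°).
Interpolate at f = 3/6 with slerp weights a = sin((1−f)δ)/sin δ ≈ 2.258, b = sin(fδ)/sin δ ≈ 2.258.
p = a·p₁ + b·p₂ ≈ (-0.199, 0.980, -0.009); φ = arcsin(p_z) ≈ -0.51°, λ = atan2(p_y, p_x) ≈ 101.47°.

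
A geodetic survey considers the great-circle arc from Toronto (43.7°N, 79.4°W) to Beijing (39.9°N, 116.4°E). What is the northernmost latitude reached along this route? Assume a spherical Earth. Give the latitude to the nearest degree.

The great circle lies in the plane with unit normal n̂ = (p₁ × p₂)/|p₁ × p₂|.
Here n̂_z ≈ -0.152; the vertex latitude is φ_max = arccos|n̂_z| ≈ 81.3°.
Check via Clairaut: cos φ_max = |cos φ₁| · sin C = cos(43.7°)·sin(12.1°) ≈ 0.152, again giving ≈ 81.3°.

≈ 81°N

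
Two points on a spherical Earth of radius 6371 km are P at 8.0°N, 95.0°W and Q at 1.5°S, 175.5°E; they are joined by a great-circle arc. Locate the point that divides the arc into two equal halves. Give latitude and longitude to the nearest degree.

Convert each endpoint to a unit vector on the sphere (x = cos φ cos λ, y = cos φ sin λ, z = sin φ).
The central angle between the endpoints is δ = arccos(p₁·p₂) ≈ 1.566 rad (89.7°).
Interpolate at f = 1/2 with slerp weights a = sin((1−f)δ)/sin δ ≈ 0.705, b = sin(fδ)/sin δ ≈ 0.705.
p = a·p₁ + b·p₂ ≈ (-0.764, -0.641, 0.080); φ = arcsin(p_z) ≈ 4.57°, λ = atan2(p_y, p_x) ≈ -140.02°.

≈ 5°N, 140°W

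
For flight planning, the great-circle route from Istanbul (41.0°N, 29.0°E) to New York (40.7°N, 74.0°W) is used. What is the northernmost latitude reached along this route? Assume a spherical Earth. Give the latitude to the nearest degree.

≈ 54°N

The great circle lies in the plane with unit normal n̂ = (p₁ × p₂)/|p₁ × p₂|.
Here n̂_z ≈ -0.584; the vertex latitude is φ_max = arccos|n̂_z| ≈ 54.2°.
Check via Clairaut: cos φ_max = |cos φ₁| · sin C = cos(41.0°)·sin(50.7°) ≈ 0.584, again giving ≈ 54.2°.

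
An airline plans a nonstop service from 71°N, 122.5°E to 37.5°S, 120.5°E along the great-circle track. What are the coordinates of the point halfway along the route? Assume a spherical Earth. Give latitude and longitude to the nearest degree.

Convert each endpoint to a unit vector on the sphere (x = cos φ cos λ, y = cos φ sin λ, z = sin φ).
The central angle between the endpoints is δ = arccos(p₁·p₂) ≈ 1.894 rad (108.5°).
Interpolate at f = 1/2 with slerp weights a = sin((1−f)δ)/sin δ ≈ 0.856, b = sin(fδ)/sin δ ≈ 0.856.
p = a·p₁ + b·p₂ ≈ (-0.494, 0.820, 0.288); φ = arcsin(p_z) ≈ 16.75°, λ = atan2(p_y, p_x) ≈ 121.08°.

≈ 17°N, 121°E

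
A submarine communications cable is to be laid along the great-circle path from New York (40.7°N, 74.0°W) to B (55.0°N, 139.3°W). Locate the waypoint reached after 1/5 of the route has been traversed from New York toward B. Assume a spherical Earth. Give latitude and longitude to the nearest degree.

Convert each endpoint to a unit vector on the sphere (x = cos φ cos λ, y = cos φ sin λ, z = sin φ).
The central angle between the endpoints is δ = arccos(p₁·p₂) ≈ 0.773 rad (44.3°).
Interpolate at f = 1/5 with slerp weights a = sin((1−f)δ)/sin δ ≈ 0.830, b = sin(fδ)/sin δ ≈ 0.221.
p = a·p₁ + b·p₂ ≈ (0.078, -0.688, 0.722); φ = arcsin(p_z) ≈ 46.22°, λ = atan2(p_y, p_x) ≈ -83.56°.

≈ (46°N, 84°W)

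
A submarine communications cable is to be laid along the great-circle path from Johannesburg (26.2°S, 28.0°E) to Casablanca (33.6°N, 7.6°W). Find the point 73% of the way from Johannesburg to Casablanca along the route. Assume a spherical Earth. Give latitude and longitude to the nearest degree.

Convert each endpoint to a unit vector on the sphere (x = cos φ cos λ, y = cos φ sin λ, z = sin φ).
The central angle between the endpoints is δ = arccos(p₁·p₂) ≈ 1.199 rad (68.7°).
Interpolate at f = 0.73 with slerp weights a = sin((1−f)δ)/sin δ ≈ 0.341, b = sin(fδ)/sin δ ≈ 0.824.
p = a·p₁ + b·p₂ ≈ (0.951, 0.053, 0.305); φ = arcsin(p_z) ≈ 17.77°, λ = atan2(p_y, p_x) ≈ 3.19°.

≈ 18°N, 3°E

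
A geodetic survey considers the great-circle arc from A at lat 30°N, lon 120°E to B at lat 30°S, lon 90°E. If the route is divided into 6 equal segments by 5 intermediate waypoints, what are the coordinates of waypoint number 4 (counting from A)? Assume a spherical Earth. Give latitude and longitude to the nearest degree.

Convert each endpoint to a unit vector on the sphere (x = cos φ cos λ, y = cos φ sin λ, z = sin φ).
The central angle between the endpoints is δ = arccos(p₁·p₂) ≈ 1.160 rad (66.5°).
Interpolate at f = 4/6 with slerp weights a = sin((1−f)δ)/sin δ ≈ 0.411, b = sin(fδ)/sin δ ≈ 0.762.
p = a·p₁ + b·p₂ ≈ (-0.178, 0.968, -0.175); φ = arcsin(p_z) ≈ -10.10°, λ = atan2(p_y, p_x) ≈ 100.42°.

≈ lat 10°S, lon 100°E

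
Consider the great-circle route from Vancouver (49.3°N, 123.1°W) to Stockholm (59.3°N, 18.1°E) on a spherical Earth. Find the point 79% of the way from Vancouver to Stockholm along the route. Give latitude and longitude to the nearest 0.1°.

≈ 70.9°N, 1.2°W

Convert each endpoint to a unit vector on the sphere (x = cos φ cos λ, y = cos φ sin λ, z = sin φ).
The central angle between the endpoints is δ = arccos(p₁·p₂) ≈ 1.168 rad (66.9°).
Interpolate at f = 0.79 with slerp weights a = sin((1−f)δ)/sin δ ≈ 0.264, b = sin(fδ)/sin δ ≈ 0.867.
p = a·p₁ + b·p₂ ≈ (0.327, -0.007, 0.945); φ = arcsin(p_z) ≈ 70.94°, λ = atan2(p_y, p_x) ≈ -1.18°.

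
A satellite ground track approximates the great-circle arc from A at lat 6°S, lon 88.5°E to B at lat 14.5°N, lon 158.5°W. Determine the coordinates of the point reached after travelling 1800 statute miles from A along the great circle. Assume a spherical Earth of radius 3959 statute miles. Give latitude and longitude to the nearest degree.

Convert each endpoint to a unit vector on the sphere (x = cos φ cos λ, y = cos φ sin λ, z = sin φ).
The central angle between the endpoints is δ = arccos(p₁·p₂) ≈ 1.985 rad (113.7°). The total great-circle distance is δ·R ≈ 1.985 × 3959 ≈ 7858 mi, so the target fraction is f = 1800/7858 ≈ 0.229.
Interpolate at f ≈ 0.229 with slerp weights a = sin((1−f)δ)/sin δ ≈ 1.091, b = sin(fδ)/sin δ ≈ 0.480.
p = a·p₁ + b·p₂ ≈ (-0.404, 0.915, 0.006); φ = arcsin(p_z) ≈ 0.35°, λ = atan2(p_y, p_x) ≈ 113.81°.

≈ lat 0°N, lon 114°E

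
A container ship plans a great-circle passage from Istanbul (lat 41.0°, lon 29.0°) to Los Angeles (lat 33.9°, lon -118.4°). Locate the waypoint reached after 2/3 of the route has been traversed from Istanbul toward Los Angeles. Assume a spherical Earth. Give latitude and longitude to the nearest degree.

Write both endpoints as unit vectors p₁, p₂ with components (cos φ cos λ, cos φ sin λ, sin φ).
The central angle between the endpoints is δ = arccos(p₁·p₂) ≈ 1.733 rad (99.3°).
Interpolate at f = 2/3 with slerp weights a = sin((1−f)δ)/sin δ ≈ 0.553, b = sin(fδ)/sin δ ≈ 0.927.
p = a·p₁ + b·p₂ ≈ (-0.001, -0.474, 0.880); φ = arcsin(p_z) ≈ 61.67°, λ = atan2(p_y, p_x) ≈ -90.09°.

≈ lat 62°, lon -90°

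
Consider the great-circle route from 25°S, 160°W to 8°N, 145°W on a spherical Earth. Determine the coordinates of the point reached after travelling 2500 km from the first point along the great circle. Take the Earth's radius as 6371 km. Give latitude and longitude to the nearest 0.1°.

The haversine formula gives a central angle δ ≈ 0.630 rad (36.1°) between the endpoints. The total great-circle distance is δ·R ≈ 0.630 × 6371 ≈ 4013 km, so the target fraction is f = 2500/4013 ≈ 0.623.
Interpolate at f ≈ 0.623 with slerp weights a = sin((1−f)δ)/sin δ ≈ 0.399, b = sin(fδ)/sin δ ≈ 0.649.
p = a·p₁ + b·p₂ ≈ (-0.867, -0.493, -0.078); φ = arcsin(p_z) ≈ -4.50°, λ = atan2(p_y, p_x) ≈ -150.39°.

≈ 4.5°S, 150.4°W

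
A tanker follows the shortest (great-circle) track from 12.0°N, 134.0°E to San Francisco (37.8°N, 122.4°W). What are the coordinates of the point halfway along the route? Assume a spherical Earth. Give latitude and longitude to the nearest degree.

≈ 37°N, 178°E

The haversine formula gives a central angle δ ≈ 1.625 rad (93.1°) between the endpoints.
Interpolate at f = 1/2 with slerp weights a = sin((1−f)δ)/sin δ ≈ 0.727, b = sin(fδ)/sin δ ≈ 0.727.
p = a·p₁ + b·p₂ ≈ (-0.802, 0.027, 0.597); φ = arcsin(p_z) ≈ 36.64°, λ = atan2(p_y, p_x) ≈ 178.11°.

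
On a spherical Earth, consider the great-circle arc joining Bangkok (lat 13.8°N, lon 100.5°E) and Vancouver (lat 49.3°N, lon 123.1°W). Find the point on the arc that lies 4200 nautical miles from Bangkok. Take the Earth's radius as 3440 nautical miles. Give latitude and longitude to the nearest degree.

Convert each endpoint to a unit vector on the sphere (x = cos φ cos λ, y = cos φ sin λ, z = sin φ).
The central angle between the endpoints is δ = arccos(p₁·p₂) ≈ 1.852 rad (106.1°). The total great-circle distance is δ·R ≈ 1.852 × 3440 ≈ 6372 nmi, so the target fraction is f = 4200/6372 ≈ 0.659.
Interpolate at f ≈ 0.659 with slerp weights a = sin((1−f)δ)/sin δ ≈ 0.614, b = sin(fδ)/sin δ ≈ 0.978.
p = a·p₁ + b·p₂ ≈ (-0.457, 0.052, 0.888); φ = arcsin(p_z) ≈ 62.61°, λ = atan2(p_y, p_x) ≈ 173.45°.

≈ lat 63°N, lon 173°E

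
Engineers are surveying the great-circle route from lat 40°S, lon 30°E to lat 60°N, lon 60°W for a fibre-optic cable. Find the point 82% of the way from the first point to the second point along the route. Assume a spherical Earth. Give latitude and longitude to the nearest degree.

Write both endpoints as unit vectors p₁, p₂ with components (cos φ cos λ, cos φ sin λ, sin φ).
The central angle between the endpoints is δ = arccos(p₁·p₂) ≈ 2.161 rad (123.8°).
Interpolate at f = 0.82 with slerp weights a = sin((1−f)δ)/sin δ ≈ 0.457, b = sin(fδ)/sin δ ≈ 1.179.
p = a·p₁ + b·p₂ ≈ (0.598, -0.336, 0.728); φ = arcsin(p_z) ≈ 46.72°, λ = atan2(p_y, p_x) ≈ -29.33°.

≈ lat 47°N, lon 29°W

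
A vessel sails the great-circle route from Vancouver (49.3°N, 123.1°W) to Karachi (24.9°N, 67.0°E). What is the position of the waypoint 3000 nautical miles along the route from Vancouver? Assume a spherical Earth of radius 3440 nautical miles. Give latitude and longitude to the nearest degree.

≈ 79°N, 96°E

The haversine formula gives a central angle δ ≈ 1.837 rad (105.3°) between the endpoints. The total great-circle distance is δ·R ≈ 1.837 × 3440 ≈ 6319 nmi, so the target fraction is f = 3000/6319 ≈ 0.475.
Interpolate at f ≈ 0.475 with slerp weights a = sin((1−f)δ)/sin δ ≈ 0.852, b = sin(fδ)/sin δ ≈ 0.794.
p = a·p₁ + b·p₂ ≈ (-0.022, 0.197, 0.980); φ = arcsin(p_z) ≈ 78.55°, λ = atan2(p_y, p_x) ≈ 96.41°.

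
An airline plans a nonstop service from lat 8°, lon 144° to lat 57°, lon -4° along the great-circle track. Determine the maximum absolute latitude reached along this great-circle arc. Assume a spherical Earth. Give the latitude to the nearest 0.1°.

The great circle lies in the plane with unit normal n̂ = (p₁ × p₂)/|p₁ × p₂|.
Here n̂_z ≈ -0.304; the vertex latitude is φ_max = arccos|n̂_z| ≈ 72.3°.
Check via Clairaut: cos φ_max = |cos φ₁| · sin C = cos(8.0°)·sin(17.9°) ≈ 0.304, again giving ≈ 72.3°.

≈ 72.3°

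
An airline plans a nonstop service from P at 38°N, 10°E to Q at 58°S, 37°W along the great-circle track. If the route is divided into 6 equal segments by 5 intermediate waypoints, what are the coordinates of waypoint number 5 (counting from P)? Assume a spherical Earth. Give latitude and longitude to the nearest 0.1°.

Convert each endpoint to a unit vector on the sphere (x = cos φ cos λ, y = cos φ sin λ, z = sin φ).
The central angle between the endpoints is δ = arccos(p₁·p₂) ≈ 1.810 rad (103.7°).
Interpolate at f = 5/6 with slerp weights a = sin((1−f)δ)/sin δ ≈ 0.306, b = sin(fδ)/sin δ ≈ 1.027.
p = a·p₁ + b·p₂ ≈ (0.672, -0.286, -0.683); φ = arcsin(p_z) ≈ -43.08°, λ = atan2(p_y, p_x) ≈ -23.03°.

≈ 43.1°S, 23.0°W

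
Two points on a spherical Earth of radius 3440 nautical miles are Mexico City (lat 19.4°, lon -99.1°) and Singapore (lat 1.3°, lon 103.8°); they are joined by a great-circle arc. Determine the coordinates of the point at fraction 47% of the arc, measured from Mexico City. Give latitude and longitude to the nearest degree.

Convert each endpoint to a unit vector on the sphere (x = cos φ cos λ, y = cos φ sin λ, z = sin φ).
The central angle between the endpoints is δ = arccos(p₁·p₂) ≈ 2.608 rad (149.4°).
Interpolate at f = 0.47 with slerp weights a = sin((1−f)δ)/sin δ ≈ 1.932, b = sin(fδ)/sin δ ≈ 1.851.
p = a·p₁ + b·p₂ ≈ (-0.730, -0.002, 0.684); φ = arcsin(p_z) ≈ 43.14°, λ = atan2(p_y, p_x) ≈ -179.82°.

≈ lat 43°, lon 180°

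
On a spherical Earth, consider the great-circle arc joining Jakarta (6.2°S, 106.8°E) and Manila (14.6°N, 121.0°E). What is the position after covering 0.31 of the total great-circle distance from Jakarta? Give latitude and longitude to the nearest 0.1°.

≈ 0.3°N, 111.1°E

Convert each endpoint to a unit vector on the sphere (x = cos φ cos λ, y = cos φ sin λ, z = sin φ).
The central angle between the endpoints is δ = arccos(p₁·p₂) ≈ 0.438 rad (25.1°).
Interpolate at f = 0.31 with slerp weights a = sin((1−f)δ)/sin δ ≈ 0.702, b = sin(fδ)/sin δ ≈ 0.319.
p = a·p₁ + b·p₂ ≈ (-0.361, 0.933, 0.005); φ = arcsin(p_z) ≈ 0.27°, λ = atan2(p_y, p_x) ≈ 111.15°.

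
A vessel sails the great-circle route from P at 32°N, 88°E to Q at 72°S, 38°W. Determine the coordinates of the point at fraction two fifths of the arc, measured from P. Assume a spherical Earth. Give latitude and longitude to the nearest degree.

≈ 18°S, 72°E

Write both endpoints as unit vectors p₁, p₂ with components (cos φ cos λ, cos φ sin λ, sin φ).
The central angle between the endpoints is δ = arccos(p₁·p₂) ≈ 2.289 rad (131.1°).
Interpolate at f = 2/5 with slerp weights a = sin((1−f)δ)/sin δ ≈ 1.302, b = sin(fδ)/sin δ ≈ 1.053.
p = a·p₁ + b·p₂ ≈ (0.295, 0.903, -0.311); φ = arcsin(p_z) ≈ -18.14°, λ = atan2(p_y, p_x) ≈ 71.92°.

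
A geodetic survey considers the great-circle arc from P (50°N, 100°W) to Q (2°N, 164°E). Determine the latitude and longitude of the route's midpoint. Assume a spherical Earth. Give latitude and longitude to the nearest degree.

Write both endpoints as unit vectors p₁, p₂ with components (cos φ cos λ, cos φ sin λ, sin φ).
The central angle between the endpoints is δ = arccos(p₁·p₂) ≈ 1.611 rad (92.3°).
Interpolate at f = 1/2 with slerp weights a = sin((1−f)δ)/sin δ ≈ 0.722, b = sin(fδ)/sin δ ≈ 0.722.
p = a·p₁ + b·p₂ ≈ (-0.774, -0.258, 0.578); φ = arcsin(p_z) ≈ 35.32°, λ = atan2(p_y, p_x) ≈ -161.56°.

≈ (35°N, 162°W)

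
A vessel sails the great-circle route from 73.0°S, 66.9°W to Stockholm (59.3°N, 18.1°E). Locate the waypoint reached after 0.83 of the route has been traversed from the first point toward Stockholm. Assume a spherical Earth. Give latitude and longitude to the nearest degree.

≈ 37°N, 3°E

The haversine formula gives a central angle δ ≈ 2.514 rad (144.0°) between the endpoints.
Interpolate at f = 0.83 with slerp weights a = sin((1−f)δ)/sin δ ≈ 0.706, b = sin(fδ)/sin δ ≈ 1.481.
p = a·p₁ + b·p₂ ≈ (0.800, 0.045, 0.599); φ = arcsin(p_z) ≈ 36.78°, λ = atan2(p_y, p_x) ≈ 3.23°.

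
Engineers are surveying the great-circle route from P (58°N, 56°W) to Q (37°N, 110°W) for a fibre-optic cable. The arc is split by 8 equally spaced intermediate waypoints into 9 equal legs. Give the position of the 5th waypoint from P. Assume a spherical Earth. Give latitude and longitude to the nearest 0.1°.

From cos δ = sin φ₁ sin φ₂ + cos φ₁ cos φ₂ cos Δλ, the central angle is δ ≈ 0.709 rad (40.6°).
Interpolate at f = 5/9 with slerp weights a = sin((1−f)δ)/sin δ ≈ 0.476, b = sin(fδ)/sin δ ≈ 0.589.
p = a·p₁ + b·p₂ ≈ (-0.020, -0.651, 0.758); φ = arcsin(p_z) ≈ 49.32°, λ = atan2(p_y, p_x) ≈ -91.75°.

≈ (49.3°N, 91.8°W)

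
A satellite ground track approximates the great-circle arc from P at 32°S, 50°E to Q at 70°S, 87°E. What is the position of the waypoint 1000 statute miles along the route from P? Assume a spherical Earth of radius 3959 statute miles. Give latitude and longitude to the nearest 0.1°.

≈ 45.7°S, 56.2°E

From cos δ = sin φ₁ sin φ₂ + cos φ₁ cos φ₂ cos Δλ, the central angle is δ ≈ 0.753 rad (43.1°). The total great-circle distance is δ·R ≈ 0.753 × 3959 ≈ 2981 mi, so the target fraction is f = 1000/2981 ≈ 0.335.
Interpolate at f ≈ 0.335 with slerp weights a = sin((1−f)δ)/sin δ ≈ 0.702, b = sin(fδ)/sin δ ≈ 0.365.
p = a·p₁ + b·p₂ ≈ (0.389, 0.581, -0.715); φ = arcsin(p_z) ≈ -45.66°, λ = atan2(p_y, p_x) ≈ 56.18°.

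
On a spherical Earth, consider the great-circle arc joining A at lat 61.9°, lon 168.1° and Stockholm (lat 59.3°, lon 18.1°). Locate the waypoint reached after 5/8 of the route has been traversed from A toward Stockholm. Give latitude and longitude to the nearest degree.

≈ lat 78°, lon 48°

The haversine formula gives a central angle δ ≈ 0.988 rad (56.6°) between the endpoints.
Interpolate at f = 5/8 with slerp weights a = sin((1−f)δ)/sin δ ≈ 0.434, b = sin(fδ)/sin δ ≈ 0.693.
p = a·p₁ + b·p₂ ≈ (0.137, 0.152, 0.979); φ = arcsin(p_z) ≈ 78.20°, λ = atan2(p_y, p_x) ≈ 48.07°.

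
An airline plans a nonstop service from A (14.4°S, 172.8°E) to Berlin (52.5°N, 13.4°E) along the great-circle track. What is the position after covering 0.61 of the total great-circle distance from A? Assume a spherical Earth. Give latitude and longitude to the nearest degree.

Write both endpoints as unit vectors p₁, p₂ with components (cos φ cos λ, cos φ sin λ, sin φ).
The central angle between the endpoints is δ = arccos(p₁·p₂) ≈ 2.418 rad (138.5°).
Interpolate at f = 0.61 with slerp weights a = sin((1−f)δ)/sin δ ≈ 1.222, b = sin(fδ)/sin δ ≈ 1.503.
p = a·p₁ + b·p₂ ≈ (-0.284, 0.360, 0.888); φ = arcsin(p_z) ≈ 62.68°, λ = atan2(p_y, p_x) ≈ 128.26°.

≈ (63°N, 128°E)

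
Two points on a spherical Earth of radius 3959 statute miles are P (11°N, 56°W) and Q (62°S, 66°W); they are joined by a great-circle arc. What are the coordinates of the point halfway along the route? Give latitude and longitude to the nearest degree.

Convert each endpoint to a unit vector on the sphere (x = cos φ cos λ, y = cos φ sin λ, z = sin φ).
The central angle between the endpoints is δ = arccos(p₁·p₂) ≈ 1.281 rad (73.4°).
Interpolate at f = 1/2 with slerp weights a = sin((1−f)δ)/sin δ ≈ 0.624, b = sin(fδ)/sin δ ≈ 0.624.
p = a·p₁ + b·p₂ ≈ (0.461, -0.775, -0.432); φ = arcsin(p_z) ≈ -25.57°, λ = atan2(p_y, p_x) ≈ -59.23°.

≈ (26°S, 59°W)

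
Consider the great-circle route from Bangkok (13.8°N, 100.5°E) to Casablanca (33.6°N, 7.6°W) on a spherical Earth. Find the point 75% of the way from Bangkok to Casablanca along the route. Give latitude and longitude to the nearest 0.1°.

The haversine formula gives a central angle δ ≈ 1.690 rad (96.9°) between the endpoints.
Interpolate at f = 0.75 with slerp weights a = sin((1−f)δ)/sin δ ≈ 0.413, b = sin(fδ)/sin δ ≈ 0.961.
p = a·p₁ + b·p₂ ≈ (0.721, 0.289, 0.631); φ = arcsin(p_z) ≈ 39.09°, λ = atan2(p_y, p_x) ≈ 21.82°.

≈ (39.1°N, 21.8°E)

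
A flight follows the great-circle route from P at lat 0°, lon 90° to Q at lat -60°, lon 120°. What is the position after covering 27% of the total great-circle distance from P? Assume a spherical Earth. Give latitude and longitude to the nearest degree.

Convert each endpoint to a unit vector on the sphere (x = cos φ cos λ, y = cos φ sin λ, z = sin φ).
The central angle between the endpoints is δ = arccos(p₁·p₂) ≈ 1.123 rad (64.3°).
Interpolate at f = 0.27 with slerp weights a = sin((1−f)δ)/sin δ ≈ 0.811, b = sin(fδ)/sin δ ≈ 0.331.
p = a·p₁ + b·p₂ ≈ (-0.083, 0.954, -0.287); φ = arcsin(p_z) ≈ -16.67°, λ = atan2(p_y, p_x) ≈ 94.96°.

≈ lat -17°, lon 95°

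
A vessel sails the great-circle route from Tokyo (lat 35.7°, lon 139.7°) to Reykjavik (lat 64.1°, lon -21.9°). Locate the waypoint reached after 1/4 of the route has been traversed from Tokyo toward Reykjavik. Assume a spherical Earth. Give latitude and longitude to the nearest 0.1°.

From cos δ = sin φ₁ sin φ₂ + cos φ₁ cos φ₂ cos Δλ, the central angle is δ ≈ 1.381 rad (79.1°).
Interpolate at f = 1/4 with slerp weights a = sin((1−f)δ)/sin δ ≈ 0.876, b = sin(fδ)/sin δ ≈ 0.345.
p = a·p₁ + b·p₂ ≈ (-0.403, 0.404, 0.821); φ = arcsin(p_z) ≈ 55.21°, λ = atan2(p_y, p_x) ≈ 134.92°.

≈ lat 55.2°, lon 134.9°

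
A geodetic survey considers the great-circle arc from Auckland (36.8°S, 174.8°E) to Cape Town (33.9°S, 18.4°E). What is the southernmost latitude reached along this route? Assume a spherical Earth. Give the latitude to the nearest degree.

The great circle lies in the plane with unit normal n̂ = (p₁ × p₂)/|p₁ × p₂|.
Here n̂_z ≈ -0.277; the vertex latitude is φ_max = arccos|n̂_z| ≈ 73.9°.
Check via Clairaut: cos φ_max = |cos φ₁| · sin C = cos(36.8°)·sin(159.8°) ≈ 0.277, again giving ≈ 73.9°.

≈ 74°S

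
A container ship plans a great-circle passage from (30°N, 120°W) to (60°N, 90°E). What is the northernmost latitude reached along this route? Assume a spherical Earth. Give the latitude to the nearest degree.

The great circle lies in the plane with unit normal n̂ = (p₁ × p₂)/|p₁ × p₂|.
Here n̂_z ≈ -0.217; the vertex latitude is φ_max = arccos|n̂_z| ≈ 77.5°.

≈ 77°N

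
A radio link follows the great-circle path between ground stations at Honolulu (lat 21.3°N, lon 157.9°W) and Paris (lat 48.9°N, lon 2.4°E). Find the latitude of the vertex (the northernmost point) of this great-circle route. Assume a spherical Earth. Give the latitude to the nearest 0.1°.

The great circle lies in the plane with unit normal n̂ = (p₁ × p₂)/|p₁ × p₂|.
Here n̂_z ≈ +0.217; the vertex latitude is φ_max = arccos|n̂_z| ≈ 77.5°.
Check via Clairaut: cos φ_max = |cos φ₁| · sin C = cos(21.3°)·sin(13.4°) ≈ 0.217, again giving ≈ 77.5°.

≈ 77.5°N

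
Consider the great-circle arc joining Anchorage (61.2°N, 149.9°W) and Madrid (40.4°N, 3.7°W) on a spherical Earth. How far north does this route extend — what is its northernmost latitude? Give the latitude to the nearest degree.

≈ 78°N

The great circle lies in the plane with unit normal n̂ = (p₁ × p₂)/|p₁ × p₂|.
Here n̂_z ≈ +0.212; the vertex latitude is φ_max = arccos|n̂_z| ≈ 77.8°.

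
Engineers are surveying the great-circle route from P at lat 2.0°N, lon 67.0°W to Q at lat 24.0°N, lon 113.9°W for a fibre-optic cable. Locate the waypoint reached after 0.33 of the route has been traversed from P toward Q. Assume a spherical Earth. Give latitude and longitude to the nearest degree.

≈ lat 10°N, lon 82°W

Write both endpoints as unit vectors p₁, p₂ with components (cos φ cos λ, cos φ sin λ, sin φ).
The central angle between the endpoints is δ = arccos(p₁·p₂) ≈ 0.879 rad (50.4°).
Interpolate at f = 0.33 with slerp weights a = sin((1−f)δ)/sin δ ≈ 0.721, b = sin(fδ)/sin δ ≈ 0.371.
p = a·p₁ + b·p₂ ≈ (0.144, -0.974, 0.176); φ = arcsin(p_z) ≈ 10.15°, λ = atan2(p_y, p_x) ≈ -81.58°.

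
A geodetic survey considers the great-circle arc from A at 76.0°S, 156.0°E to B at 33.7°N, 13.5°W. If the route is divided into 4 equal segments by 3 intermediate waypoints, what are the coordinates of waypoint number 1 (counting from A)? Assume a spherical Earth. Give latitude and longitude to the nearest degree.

Convert each endpoint to a unit vector on the sphere (x = cos φ cos λ, y = cos φ sin λ, z = sin φ).
The central angle between the endpoints is δ = arccos(p₁·p₂) ≈ 2.398 rad (137.4°).
Interpolate at f = 1/4 with slerp weights a = sin((1−f)δ)/sin δ ≈ 1.440, b = sin(fδ)/sin δ ≈ 0.834.
p = a·p₁ + b·p₂ ≈ (0.356, -0.020, -0.934); φ = arcsin(p_z) ≈ -69.08°, λ = atan2(p_y, p_x) ≈ -3.26°.

≈ 69°S, 3°W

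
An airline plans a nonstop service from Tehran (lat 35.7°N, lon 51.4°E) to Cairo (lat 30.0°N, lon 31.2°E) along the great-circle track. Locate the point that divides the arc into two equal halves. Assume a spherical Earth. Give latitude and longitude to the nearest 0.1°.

≈ lat 33.3°N, lon 41.0°E

Write both endpoints as unit vectors p₁, p₂ with components (cos φ cos λ, cos φ sin λ, sin φ).
The central angle between the endpoints is δ = arccos(p₁·p₂) ≈ 0.312 rad (17.9°).
Interpolate at f = 1/2 with slerp weights a = sin((1−f)δ)/sin δ ≈ 0.506, b = sin(fδ)/sin δ ≈ 0.506.
p = a·p₁ + b·p₂ ≈ (0.631, 0.548, 0.548); φ = arcsin(p_z) ≈ 33.26°, λ = atan2(p_y, p_x) ≈ 40.97°.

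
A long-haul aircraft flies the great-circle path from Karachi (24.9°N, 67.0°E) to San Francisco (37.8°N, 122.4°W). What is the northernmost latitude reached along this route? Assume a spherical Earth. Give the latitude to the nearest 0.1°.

The great circle lies in the plane with unit normal n̂ = (p₁ × p₂)/|p₁ × p₂|.
Here n̂_z ≈ +0.131; the vertex latitude is φ_max = arccos|n̂_z| ≈ 82.5°.
Check via Clairaut: cos φ_max = |cos φ₁| · sin C = cos(24.9°)·sin(8.3°) ≈ 0.131, again giving ≈ 82.5°.

≈ 82.5°N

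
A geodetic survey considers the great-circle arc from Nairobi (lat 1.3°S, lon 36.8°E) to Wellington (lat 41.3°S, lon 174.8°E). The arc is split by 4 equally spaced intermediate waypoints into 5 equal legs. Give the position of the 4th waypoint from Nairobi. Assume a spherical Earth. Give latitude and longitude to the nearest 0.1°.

≈ lat 52.1°S, lon 142.2°E

The haversine formula gives a central angle δ ≈ 2.145 rad (122.9°) between the endpoints.
Interpolate at f = 4/5 with slerp weights a = sin((1−f)δ)/sin δ ≈ 0.495, b = sin(fδ)/sin δ ≈ 1.178.
p = a·p₁ + b·p₂ ≈ (-0.485, 0.377, -0.789); φ = arcsin(p_z) ≈ -52.10°, λ = atan2(p_y, p_x) ≈ 142.15°.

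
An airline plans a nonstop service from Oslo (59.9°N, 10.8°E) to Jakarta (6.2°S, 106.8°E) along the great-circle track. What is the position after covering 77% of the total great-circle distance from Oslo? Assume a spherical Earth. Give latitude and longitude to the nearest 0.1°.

≈ 13.3°N, 95.3°E

Write both endpoints as unit vectors p₁, p₂ with components (cos φ cos λ, cos φ sin λ, sin φ).
The central angle between the endpoints is δ = arccos(p₁·p₂) ≈ 1.717 rad (98.4°).
Interpolate at f = 0.77 with slerp weights a = sin((1−f)δ)/sin δ ≈ 0.389, b = sin(fδ)/sin δ ≈ 0.980.
p = a·p₁ + b·p₂ ≈ (-0.090, 0.969, 0.231); φ = arcsin(p_z) ≈ 13.33°, λ = atan2(p_y, p_x) ≈ 95.30°.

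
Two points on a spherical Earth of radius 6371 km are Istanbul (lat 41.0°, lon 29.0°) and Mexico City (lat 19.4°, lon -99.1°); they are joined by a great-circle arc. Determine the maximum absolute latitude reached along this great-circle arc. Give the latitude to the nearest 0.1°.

The great circle lies in the plane with unit normal n̂ = (p₁ × p₂)/|p₁ × p₂|.
Here n̂_z ≈ -0.574; the vertex latitude is φ_max = arccos|n̂_z| ≈ 54.9°.
Check via Clairaut: cos φ_max = |cos φ₁| · sin C = cos(41.0°)·sin(49.6°) ≈ 0.574, again giving ≈ 54.9°.

≈ 54.9°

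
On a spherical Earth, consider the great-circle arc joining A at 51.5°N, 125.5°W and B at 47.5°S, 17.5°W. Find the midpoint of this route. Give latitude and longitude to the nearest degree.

Convert each endpoint to a unit vector on the sphere (x = cos φ cos λ, y = cos φ sin λ, z = sin φ).
The central angle between the endpoints is δ = arccos(p₁·p₂) ≈ 2.356 rad (135.0°).
Interpolate at f = 1/2 with slerp weights a = sin((1−f)δ)/sin δ ≈ 1.306, b = sin(fδ)/sin δ ≈ 1.306.
p = a·p₁ + b·p₂ ≈ (0.369, -0.927, 0.059); φ = arcsin(p_z) ≈ 3.39°, λ = atan2(p_y, p_x) ≈ -68.28°.

≈ 3°N, 68°W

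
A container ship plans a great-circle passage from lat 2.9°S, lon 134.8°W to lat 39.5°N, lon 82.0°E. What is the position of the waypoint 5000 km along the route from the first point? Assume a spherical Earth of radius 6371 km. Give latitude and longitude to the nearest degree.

≈ lat 32°N, lon 165°W

From cos δ = sin φ₁ sin φ₂ + cos φ₁ cos φ₂ cos Δλ, the central angle is δ ≈ 2.277 rad (130.5°). The total great-circle distance is δ·R ≈ 2.277 × 6371 ≈ 14509 km, so the target fraction is f = 5000/14509 ≈ 0.345.
Interpolate at f ≈ 0.345 with slerp weights a = sin((1−f)δ)/sin δ ≈ 1.311, b = sin(fδ)/sin δ ≈ 0.929.
p = a·p₁ + b·p₂ ≈ (-0.823, -0.219, 0.525); φ = arcsin(p_z) ≈ 31.65°, λ = atan2(p_y, p_x) ≈ -165.10°.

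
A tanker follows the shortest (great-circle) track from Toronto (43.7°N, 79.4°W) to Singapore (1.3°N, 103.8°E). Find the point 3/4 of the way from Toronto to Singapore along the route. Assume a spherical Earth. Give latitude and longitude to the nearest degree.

≈ (35°N, 106°E)

From cos δ = sin φ₁ sin φ₂ + cos φ₁ cos φ₂ cos Δλ, the central angle is δ ≈ 2.355 rad (134.9°).
Interpolate at f = 3/4 with slerp weights a = sin((1−f)δ)/sin δ ≈ 0.784, b = sin(fδ)/sin δ ≈ 1.385.
p = a·p₁ + b·p₂ ≈ (-0.226, 0.788, 0.573); φ = arcsin(p_z) ≈ 34.96°, λ = atan2(p_y, p_x) ≈ 106.01°.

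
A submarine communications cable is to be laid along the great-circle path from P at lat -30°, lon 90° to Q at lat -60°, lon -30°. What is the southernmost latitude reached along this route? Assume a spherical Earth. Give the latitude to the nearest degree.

The great circle lies in the plane with unit normal n̂ = (p₁ × p₂)/|p₁ × p₂|.
Here n̂_z ≈ -0.384; the vertex latitude is φ_max = arccos|n̂_z| ≈ 67.4°.

≈ -67°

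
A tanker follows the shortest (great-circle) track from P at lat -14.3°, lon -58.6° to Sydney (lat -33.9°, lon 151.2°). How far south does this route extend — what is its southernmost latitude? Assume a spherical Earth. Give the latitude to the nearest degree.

≈ -61°

The great circle lies in the plane with unit normal n̂ = (p₁ × p₂)/|p₁ × p₂|.
Here n̂_z ≈ -0.483; the vertex latitude is φ_max = arccos|n̂_z| ≈ 61.1°.
Check via Clairaut: cos φ_max = |cos φ₁| · sin C = cos(14.3°)·sin(150.1°) ≈ 0.483, again giving ≈ 61.1°.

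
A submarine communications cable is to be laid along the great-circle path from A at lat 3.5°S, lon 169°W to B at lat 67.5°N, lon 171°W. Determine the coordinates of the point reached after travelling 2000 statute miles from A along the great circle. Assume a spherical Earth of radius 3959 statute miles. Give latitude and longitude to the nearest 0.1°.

≈ lat 25.4°N, lon 169.4°W

Write both endpoints as unit vectors p₁, p₂ with components (cos φ cos λ, cos φ sin λ, sin φ).
The central angle between the endpoints is δ = arccos(p₁·p₂) ≈ 1.239 rad (71.0°). The total great-circle distance is δ·R ≈ 1.239 × 3959 ≈ 4907 mi, so the target fraction is f = 2000/4907 ≈ 0.408.
Interpolate at f ≈ 0.408 with slerp weights a = sin((1−f)δ)/sin δ ≈ 0.709, b = sin(fδ)/sin δ ≈ 0.512.
p = a·p₁ + b·p₂ ≈ (-0.888, -0.166, 0.430); φ = arcsin(p_z) ≈ 25.44°, λ = atan2(p_y, p_x) ≈ -169.43°.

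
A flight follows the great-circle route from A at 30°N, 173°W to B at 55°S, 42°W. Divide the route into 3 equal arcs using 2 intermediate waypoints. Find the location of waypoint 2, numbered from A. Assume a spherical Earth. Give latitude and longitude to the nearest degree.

≈ 43°S, 112°W

Convert each endpoint to a unit vector on the sphere (x = cos φ cos λ, y = cos φ sin λ, z = sin φ).
The central angle between the endpoints is δ = arccos(p₁·p₂) ≈ 2.397 rad (137.3°).
Interpolate at f = 2/3 with slerp weights a = sin((1−f)δ)/sin δ ≈ 1.058, b = sin(fδ)/sin δ ≈ 1.475.
p = a·p₁ + b·p₂ ≈ (-0.280, -0.678, -0.680); φ = arcsin(p_z) ≈ -42.82°, λ = atan2(p_y, p_x) ≈ -112.47°.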